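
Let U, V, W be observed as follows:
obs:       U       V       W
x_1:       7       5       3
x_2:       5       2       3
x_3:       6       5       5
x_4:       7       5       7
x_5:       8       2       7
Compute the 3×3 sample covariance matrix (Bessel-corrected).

Step 1 — column means:
  mean(U) = (7 + 5 + 6 + 7 + 8) / 5 = 33/5 = 6.6
  mean(V) = (5 + 2 + 5 + 5 + 2) / 5 = 19/5 = 3.8
  mean(W) = (3 + 3 + 5 + 7 + 7) / 5 = 25/5 = 5

Step 2 — sample covariance S[i,j] = (1/(n-1)) · Σ_k (x_{k,i} - mean_i) · (x_{k,j} - mean_j), with n-1 = 4.
  S[U,U] = ((0.4)·(0.4) + (-1.6)·(-1.6) + (-0.6)·(-0.6) + (0.4)·(0.4) + (1.4)·(1.4)) / 4 = 5.2/4 = 1.3
  S[U,V] = ((0.4)·(1.2) + (-1.6)·(-1.8) + (-0.6)·(1.2) + (0.4)·(1.2) + (1.4)·(-1.8)) / 4 = 0.6/4 = 0.15
  S[U,W] = ((0.4)·(-2) + (-1.6)·(-2) + (-0.6)·(0) + (0.4)·(2) + (1.4)·(2)) / 4 = 6/4 = 1.5
  S[V,V] = ((1.2)·(1.2) + (-1.8)·(-1.8) + (1.2)·(1.2) + (1.2)·(1.2) + (-1.8)·(-1.8)) / 4 = 10.8/4 = 2.7
  S[V,W] = ((1.2)·(-2) + (-1.8)·(-2) + (1.2)·(0) + (1.2)·(2) + (-1.8)·(2)) / 4 = 0/4 = 0
  S[W,W] = ((-2)·(-2) + (-2)·(-2) + (0)·(0) + (2)·(2) + (2)·(2)) / 4 = 16/4 = 4

S is symmetric (S[j,i] = S[i,j]). Assembling:

S = [[1.3, 0.15, 1.5],
 [0.15, 2.7, 0],
 [1.5, 0, 4]]


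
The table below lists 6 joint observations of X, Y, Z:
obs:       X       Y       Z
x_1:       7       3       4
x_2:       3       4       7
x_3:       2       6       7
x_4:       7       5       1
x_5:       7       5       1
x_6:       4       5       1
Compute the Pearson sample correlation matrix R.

Step 1 — column means:
  mean(X) = (7 + 3 + 2 + 7 + 7 + 4) / 6 = 30/6 = 5
  mean(Y) = (3 + 4 + 6 + 5 + 5 + 5) / 6 = 28/6 = 4.6667
  mean(Z) = (4 + 7 + 7 + 1 + 1 + 1) / 6 = 21/6 = 3.5

Step 2 — sample variances and covariances s[i,j] = (1/(n-1)) · Σ_k (x_{k,i} - mean_i) · (x_{k,j} - mean_j), with n-1 = 5:
  s[X,X] = ((2)·(2) + (-2)·(-2) + (-3)·(-3) + (2)·(2) + (2)·(2) + (-1)·(-1)) / 5 = 26/5 = 5.2
  s[X,Y] = ((2)·(-1.6667) + (-2)·(-0.6667) + (-3)·(1.3333) + (2)·(0.3333) + (2)·(0.3333) + (-1)·(0.3333)) / 5 = -5/5 = -1
  s[X,Z] = ((2)·(0.5) + (-2)·(3.5) + (-3)·(3.5) + (2)·(-2.5) + (2)·(-2.5) + (-1)·(-2.5)) / 5 = -24/5 = -4.8
  s[Y,Y] = ((-1.6667)·(-1.6667) + (-0.6667)·(-0.6667) + (1.3333)·(1.3333) + (0.3333)·(0.3333) + (0.3333)·(0.3333) + (0.3333)·(0.3333)) / 5 = 5.3333/5 = 1.0667
  s[Y,Z] = ((-1.6667)·(0.5) + (-0.6667)·(3.5) + (1.3333)·(3.5) + (0.3333)·(-2.5) + (0.3333)·(-2.5) + (0.3333)·(-2.5)) / 5 = -1/5 = -0.2
  s[Z,Z] = ((0.5)·(0.5) + (3.5)·(3.5) + (3.5)·(3.5) + (-2.5)·(-2.5) + (-2.5)·(-2.5) + (-2.5)·(-2.5)) / 5 = 43.5/5 = 8.7
  Sample standard deviations s_i = √(s[i,i]):
  s(X) = √(5.2) = 2.2804
  s(Y) = √(1.0667) = 1.0328
  s(Z) = √(8.7) = 2.9496

Step 3 — r_{ij} = s_{ij} / (s_i · s_j):
  r[X,X] = 1 (diagonal).
  r[X,Y] = -1 / (2.2804 · 1.0328) = -1 / 2.3551 = -0.4246
  r[X,Z] = -4.8 / (2.2804 · 2.9496) = -4.8 / 6.7261 = -0.7136
  r[Y,Y] = 1 (diagonal).
  r[Y,Z] = -0.2 / (1.0328 · 2.9496) = -0.2 / 3.0463 = -0.0657
  r[Z,Z] = 1 (diagonal).

R is symmetric with unit diagonal. Assembling:

R = [[1, -0.4246, -0.7136],
 [-0.4246, 1, -0.0657],
 [-0.7136, -0.0657, 1]]


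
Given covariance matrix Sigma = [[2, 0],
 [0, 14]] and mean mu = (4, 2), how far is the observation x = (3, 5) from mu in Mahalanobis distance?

Step 1 — centre the observation: (x - mu) = (-1, 3).

Step 2 — invert Sigma. det(Sigma) = 2·14 - (0)² = 28.
  Sigma^{-1} = (1/det) · [[d, -b], [-b, a]] = [[0.5, 0],
 [0, 0.0714]].

Step 3 — form the quadratic (x - mu)^T · Sigma^{-1} · (x - mu):
  Sigma^{-1} · (x - mu) = (-0.5, 0.2143).
  (x - mu)^T · [Sigma^{-1} · (x - mu)] = (-1)·(-0.5) + (3)·(0.2143) = 1.1429.

Step 4 — take square root: d = √(1.1429) ≈ 1.069.

d(x, mu) = √(1.1429) ≈ 1.069


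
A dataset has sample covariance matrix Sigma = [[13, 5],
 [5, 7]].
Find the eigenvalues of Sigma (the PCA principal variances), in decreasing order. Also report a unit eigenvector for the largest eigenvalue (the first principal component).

Step 1 — characteristic polynomial of 2×2 Sigma:
  det(Sigma - λI) = λ² - trace · λ + det = 0.
  trace = 13 + 7 = 20, det = 13·7 - (5)² = 66.
Step 2 — discriminant:
  Δ = trace² - 4·det = 400 - 264 = 136.
Step 3 — eigenvalues:
  λ = (trace ± √Δ)/2 = (20 ± 11.6619)/2,
  λ_1 = 15.831,  λ_2 = 4.169.

Step 4 — unit eigenvector for λ_1: solve (Sigma - λ_1 I)v = 0. First row:
  (13 - 15.831)·v_x + (5)·v_y = 0, i.e. (-2.831)·v_x + (5)·v_y = 0,
  so v ∝ (b, λ_1 - a) = (5, 2.831) = u.
  ||u|| = √((5)² + (2.831)²) = √(33.0143) ≈ 5.7458,
  v_1 = u/||u|| ≈ (0.8702, 0.4927) (||v_1|| = 1).

λ_1 = 15.831,  λ_2 = 4.169;  v_1 ≈ (0.8702, 0.4927)


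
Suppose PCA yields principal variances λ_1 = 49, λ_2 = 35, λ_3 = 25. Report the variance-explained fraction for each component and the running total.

Step 1 — total variance = trace(Sigma) = Σ λ_i = 49 + 35 + 25 = 109.

Step 2 — fraction explained by component i = λ_i / Σ λ:
  PC1: 49/109 = 0.4495
  PC2: 35/109 = 0.3211
  PC3: 25/109 = 0.2294

Step 3 — cumulative fraction after k components = (λ_1 + ... + λ_k) / Σ λ:
  k = 1: 49/109 = 0.4495
  k = 2: (49 + 35)/109 = 84/109 = 0.7706
  k = 3: (49 + 35 + 25)/109 = 109/109 = 1

Summary (fraction, with percent):

explained: PC1 0.4495 (44.95%), PC2 0.3211 (32.11%), PC3 0.2294 (22.94%);  cumulative: 0.4495, 0.7706, 1


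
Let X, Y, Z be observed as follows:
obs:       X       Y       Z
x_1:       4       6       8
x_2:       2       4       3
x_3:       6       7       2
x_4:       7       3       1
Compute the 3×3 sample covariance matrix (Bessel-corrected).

Step 1 — column means:
  mean(X) = (4 + 2 + 6 + 7) / 4 = 19/4 = 4.75
  mean(Y) = (6 + 4 + 7 + 3) / 4 = 20/4 = 5
  mean(Z) = (8 + 3 + 2 + 1) / 4 = 14/4 = 3.5

Step 2 — sample covariance S[i,j] = (1/(n-1)) · Σ_k (x_{k,i} - mean_i) · (x_{k,j} - mean_j), with n-1 = 3.
  S[X,X] = ((-0.75)·(-0.75) + (-2.75)·(-2.75) + (1.25)·(1.25) + (2.25)·(2.25)) / 3 = 14.75/3 = 4.9167
  S[X,Y] = ((-0.75)·(1) + (-2.75)·(-1) + (1.25)·(2) + (2.25)·(-2)) / 3 = 0/3 = 0
  S[X,Z] = ((-0.75)·(4.5) + (-2.75)·(-0.5) + (1.25)·(-1.5) + (2.25)·(-2.5)) / 3 = -9.5/3 = -3.1667
  S[Y,Y] = ((1)·(1) + (-1)·(-1) + (2)·(2) + (-2)·(-2)) / 3 = 10/3 = 3.3333
  S[Y,Z] = ((1)·(4.5) + (-1)·(-0.5) + (2)·(-1.5) + (-2)·(-2.5)) / 3 = 7/3 = 2.3333
  S[Z,Z] = ((4.5)·(4.5) + (-0.5)·(-0.5) + (-1.5)·(-1.5) + (-2.5)·(-2.5)) / 3 = 29/3 = 9.6667

S is symmetric (S[j,i] = S[i,j]). Assembling:

S = [[4.9167, 0, -3.1667],
 [0, 3.3333, 2.3333],
 [-3.1667, 2.3333, 9.6667]]


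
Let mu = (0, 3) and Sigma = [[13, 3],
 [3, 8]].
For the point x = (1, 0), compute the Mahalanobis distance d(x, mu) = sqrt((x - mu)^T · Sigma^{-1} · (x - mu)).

Step 1 — centre the observation: (x - mu) = (1, -3).

Step 2 — invert Sigma. det(Sigma) = 13·8 - (3)² = 95.
  Sigma^{-1} = (1/det) · [[d, -b], [-b, a]] = [[0.0842, -0.0316],
 [-0.0316, 0.1368]].

Step 3 — form the quadratic (x - mu)^T · Sigma^{-1} · (x - mu):
  Sigma^{-1} · (x - mu) = (0.1789, -0.4421).
  (x - mu)^T · [Sigma^{-1} · (x - mu)] = (1)·(0.1789) + (-3)·(-0.4421) = 1.5053.

Step 4 — take square root: d = √(1.5053) ≈ 1.2269.

d(x, mu) = √(1.5053) ≈ 1.2269


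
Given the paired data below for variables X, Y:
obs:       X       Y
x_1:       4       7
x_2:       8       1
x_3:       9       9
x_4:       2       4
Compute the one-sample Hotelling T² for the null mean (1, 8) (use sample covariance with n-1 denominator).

Step 1 — sample mean vector:
  mean(X) = (4 + 8 + 9 + 2) / 4 = 23/4 = 5.75
  mean(Y) = (7 + 1 + 9 + 4) / 4 = 21/4 = 5.25
  x̄ = (5.75, 5.25),  deviation x̄ - mu_0 = (5.75, 5.25) - (1, 8) = (4.75, -2.75).

Step 2 — sample covariance matrix, S[i,j] = (1/(n-1)) · Σ_k (x_{k,i} - mean_i) · (x_{k,j} - mean_j), divisor n-1 = 3:
  S[X,X] = ((-1.75)·(-1.75) + (2.25)·(2.25) + (3.25)·(3.25) + (-3.75)·(-3.75)) / 3 = 32.75/3 = 10.9167
  S[X,Y] = ((-1.75)·(1.75) + (2.25)·(-4.25) + (3.25)·(3.75) + (-3.75)·(-1.25)) / 3 = 4.25/3 = 1.4167
  S[Y,Y] = ((1.75)·(1.75) + (-4.25)·(-4.25) + (3.75)·(3.75) + (-1.25)·(-1.25)) / 3 = 36.75/3 = 12.25
  S = [[10.9167, 1.4167],
 [1.4167, 12.25]].

Step 3 — invert S. det(S) = 10.9167·12.25 - (1.4167)² = 131.7222.
  S^{-1} = (1/det) · [[d, -b], [-b, a]] = [[0.093, -0.0108],
 [-0.0108, 0.0829]].

Step 4 — quadratic form (x̄ - mu_0)^T · S^{-1} · (x̄ - mu_0):
  S^{-1} · (x̄ - mu_0) = (0.4713, -0.279),
  (x̄ - mu_0)^T · [...] = (4.75)·(0.4713) + (-2.75)·(-0.279) = 3.006.

Step 5 — scale by n: T² = 4 · 3.006 = 12.024.

T² ≈ 12.024


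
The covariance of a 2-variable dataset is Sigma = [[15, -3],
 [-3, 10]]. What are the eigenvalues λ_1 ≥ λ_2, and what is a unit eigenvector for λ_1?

Step 1 — characteristic polynomial of 2×2 Sigma:
  det(Sigma - λI) = λ² - trace · λ + det = 0.
  trace = 15 + 10 = 25, det = 15·10 - (-3)² = 141.
Step 2 — discriminant:
  Δ = trace² - 4·det = 625 - 564 = 61.
Step 3 — eigenvalues:
  λ = (trace ± √Δ)/2 = (25 ± 7.8102)/2,
  λ_1 = 16.4051,  λ_2 = 8.5949.

Step 4 — unit eigenvector for λ_1: solve (Sigma - λ_1 I)v = 0. First row:
  (15 - 16.4051)·v_x + (-3)·v_y = 0, i.e. (-1.4051)·v_x + (-3)·v_y = 0,
  so v ∝ (b, λ_1 - a) = (-3, 1.4051); multiply by -1 so the first entry is positive: u = (3, -1.4051).
  ||u|| = √((3)² + (-1.4051)²) = √(10.9744) ≈ 3.3128,
  v_1 = u/||u|| ≈ (0.9056, -0.4242) (||v_1|| = 1).

λ_1 = 16.4051,  λ_2 = 8.5949;  v_1 ≈ (0.9056, -0.4242)


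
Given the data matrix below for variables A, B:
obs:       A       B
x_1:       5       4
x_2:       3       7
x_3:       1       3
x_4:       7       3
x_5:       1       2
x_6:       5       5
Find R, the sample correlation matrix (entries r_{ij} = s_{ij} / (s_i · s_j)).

Step 1 — column means:
  mean(A) = (5 + 3 + 1 + 7 + 1 + 5) / 6 = 22/6 = 3.6667
  mean(B) = (4 + 7 + 3 + 3 + 2 + 5) / 6 = 24/6 = 4

Step 2 — sample variances and covariances s[i,j] = (1/(n-1)) · Σ_k (x_{k,i} - mean_i) · (x_{k,j} - mean_j), with n-1 = 5:
  s[A,A] = ((1.3333)·(1.3333) + (-0.6667)·(-0.6667) + (-2.6667)·(-2.6667) + (3.3333)·(3.3333) + (-2.6667)·(-2.6667) + (1.3333)·(1.3333)) / 5 = 29.3333/5 = 5.8667
  s[A,B] = ((1.3333)·(0) + (-0.6667)·(3) + (-2.6667)·(-1) + (3.3333)·(-1) + (-2.6667)·(-2) + (1.3333)·(1)) / 5 = 4/5 = 0.8
  s[B,B] = ((0)·(0) + (3)·(3) + (-1)·(-1) + (-1)·(-1) + (-2)·(-2) + (1)·(1)) / 5 = 16/5 = 3.2
  Sample standard deviations s_i = √(s[i,i]):
  s(A) = √(5.8667) = 2.4221
  s(B) = √(3.2) = 1.7889

Step 3 — r_{ij} = s_{ij} / (s_i · s_j):
  r[A,A] = 1 (diagonal).
  r[A,B] = 0.8 / (2.4221 · 1.7889) = 0.8 / 4.3328 = 0.1846
  r[B,B] = 1 (diagonal).

R is symmetric with unit diagonal. Assembling:

R = [[1, 0.1846],
 [0.1846, 1]]


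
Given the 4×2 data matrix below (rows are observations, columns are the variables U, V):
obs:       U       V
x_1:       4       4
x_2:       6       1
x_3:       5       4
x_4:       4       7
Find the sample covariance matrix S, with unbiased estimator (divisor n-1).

Step 1 — column means:
  mean(U) = (4 + 6 + 5 + 4) / 4 = 19/4 = 4.75
  mean(V) = (4 + 1 + 4 + 7) / 4 = 16/4 = 4

Step 2 — sample covariance S[i,j] = (1/(n-1)) · Σ_k (x_{k,i} - mean_i) · (x_{k,j} - mean_j), with n-1 = 3.
  S[U,U] = ((-0.75)·(-0.75) + (1.25)·(1.25) + (0.25)·(0.25) + (-0.75)·(-0.75)) / 3 = 2.75/3 = 0.9167
  S[U,V] = ((-0.75)·(0) + (1.25)·(-3) + (0.25)·(0) + (-0.75)·(3)) / 3 = -6/3 = -2
  S[V,V] = ((0)·(0) + (-3)·(-3) + (0)·(0) + (3)·(3)) / 3 = 18/3 = 6

S is symmetric (S[j,i] = S[i,j]). Assembling:

S = [[0.9167, -2],
 [-2, 6]]


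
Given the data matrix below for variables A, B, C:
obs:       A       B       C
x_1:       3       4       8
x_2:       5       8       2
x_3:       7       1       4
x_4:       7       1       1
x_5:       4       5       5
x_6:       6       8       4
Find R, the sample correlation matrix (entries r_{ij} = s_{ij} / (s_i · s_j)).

Step 1 — column means:
  mean(A) = (3 + 5 + 7 + 7 + 4 + 6) / 6 = 32/6 = 5.3333
  mean(B) = (4 + 8 + 1 + 1 + 5 + 8) / 6 = 27/6 = 4.5
  mean(C) = (8 + 2 + 4 + 1 + 5 + 4) / 6 = 24/6 = 4

Step 2 — sample variances and covariances s[i,j] = (1/(n-1)) · Σ_k (x_{k,i} - mean_i) · (x_{k,j} - mean_j), with n-1 = 5:
  s[A,A] = ((-2.3333)·(-2.3333) + (-0.3333)·(-0.3333) + (1.6667)·(1.6667) + (1.6667)·(1.6667) + (-1.3333)·(-1.3333) + (0.6667)·(0.6667)) / 5 = 13.3333/5 = 2.6667
  s[A,B] = ((-2.3333)·(-0.5) + (-0.3333)·(3.5) + (1.6667)·(-3.5) + (1.6667)·(-3.5) + (-1.3333)·(0.5) + (0.6667)·(3.5)) / 5 = -10/5 = -2
  s[A,C] = ((-2.3333)·(4) + (-0.3333)·(-2) + (1.6667)·(0) + (1.6667)·(-3) + (-1.3333)·(1) + (0.6667)·(0)) / 5 = -15/5 = -3
  s[B,B] = ((-0.5)·(-0.5) + (3.5)·(3.5) + (-3.5)·(-3.5) + (-3.5)·(-3.5) + (0.5)·(0.5) + (3.5)·(3.5)) / 5 = 49.5/5 = 9.9
  s[B,C] = ((-0.5)·(4) + (3.5)·(-2) + (-3.5)·(0) + (-3.5)·(-3) + (0.5)·(1) + (3.5)·(0)) / 5 = 2/5 = 0.4
  s[C,C] = ((4)·(4) + (-2)·(-2) + (0)·(0) + (-3)·(-3) + (1)·(1) + (0)·(0)) / 5 = 30/5 = 6
  Sample standard deviations s_i = √(s[i,i]):
  s(A) = √(2.6667) = 1.633
  s(B) = √(9.9) = 3.1464
  s(C) = √(6) = 2.4495

Step 3 — r_{ij} = s_{ij} / (s_i · s_j):
  r[A,A] = 1 (diagonal).
  r[A,B] = -2 / (1.633 · 3.1464) = -2 / 5.1381 = -0.3892
  r[A,C] = -3 / (1.633 · 2.4495) = -3 / 4 = -0.75
  r[B,B] = 1 (diagonal).
  r[B,C] = 0.4 / (3.1464 · 2.4495) = 0.4 / 7.7071 = 0.0519
  r[C,C] = 1 (diagonal).

R is symmetric with unit diagonal. Assembling:

R = [[1, -0.3892, -0.75],
 [-0.3892, 1, 0.0519],
 [-0.75, 0.0519, 1]]


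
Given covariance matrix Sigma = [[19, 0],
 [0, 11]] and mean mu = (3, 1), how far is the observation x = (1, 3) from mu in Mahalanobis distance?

Step 1 — centre the observation: (x - mu) = (-2, 2).

Step 2 — invert Sigma. det(Sigma) = 19·11 - (0)² = 209.
  Sigma^{-1} = (1/det) · [[d, -b], [-b, a]] = [[0.0526, 0],
 [0, 0.0909]].

Step 3 — form the quadratic (x - mu)^T · Sigma^{-1} · (x - mu):
  Sigma^{-1} · (x - mu) = (-0.1053, 0.1818).
  (x - mu)^T · [Sigma^{-1} · (x - mu)] = (-2)·(-0.1053) + (2)·(0.1818) = 0.5742.

Step 4 — take square root: d = √(0.5742) ≈ 0.7577.

d(x, mu) = √(0.5742) ≈ 0.7577


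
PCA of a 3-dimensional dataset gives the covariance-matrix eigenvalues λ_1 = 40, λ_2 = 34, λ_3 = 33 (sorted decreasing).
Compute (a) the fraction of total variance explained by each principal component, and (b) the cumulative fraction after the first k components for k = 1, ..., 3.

Step 1 — total variance = trace(Sigma) = Σ λ_i = 40 + 34 + 33 = 107.

Step 2 — fraction explained by component i = λ_i / Σ λ:
  PC1: 40/107 = 0.3738
  PC2: 34/107 = 0.3178
  PC3: 33/107 = 0.3084

Step 3 — cumulative fraction after k components = (λ_1 + ... + λ_k) / Σ λ:
  k = 1: 40/107 = 0.3738
  k = 2: (40 + 34)/107 = 74/107 = 0.6916
  k = 3: (40 + 34 + 33)/107 = 107/107 = 1

Summary (fraction, with percent):

explained: PC1 0.3738 (37.38%), PC2 0.3178 (31.78%), PC3 0.3084 (30.84%);  cumulative: 0.3738, 0.6916, 1


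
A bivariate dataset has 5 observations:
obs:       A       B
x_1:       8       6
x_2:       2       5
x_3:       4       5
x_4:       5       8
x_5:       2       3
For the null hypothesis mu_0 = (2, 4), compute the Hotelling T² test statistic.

Step 1 — sample mean vector:
  mean(A) = (8 + 2 + 4 + 5 + 2) / 5 = 21/5 = 4.2
  mean(B) = (6 + 5 + 5 + 8 + 3) / 5 = 27/5 = 5.4
  x̄ = (4.2, 5.4),  deviation x̄ - mu_0 = (4.2, 5.4) - (2, 4) = (2.2, 1.4).

Step 2 — sample covariance matrix, S[i,j] = (1/(n-1)) · Σ_k (x_{k,i} - mean_i) · (x_{k,j} - mean_j), divisor n-1 = 4:
  S[A,A] = ((3.8)·(3.8) + (-2.2)·(-2.2) + (-0.2)·(-0.2) + (0.8)·(0.8) + (-2.2)·(-2.2)) / 4 = 24.8/4 = 6.2
  S[A,B] = ((3.8)·(0.6) + (-2.2)·(-0.4) + (-0.2)·(-0.4) + (0.8)·(2.6) + (-2.2)·(-2.4)) / 4 = 10.6/4 = 2.65
  S[B,B] = ((0.6)·(0.6) + (-0.4)·(-0.4) + (-0.4)·(-0.4) + (2.6)·(2.6) + (-2.4)·(-2.4)) / 4 = 13.2/4 = 3.3
  S = [[6.2, 2.65],
 [2.65, 3.3]].

Step 3 — invert S. det(S) = 6.2·3.3 - (2.65)² = 13.4375.
  S^{-1} = (1/det) · [[d, -b], [-b, a]] = [[0.2456, -0.1972],
 [-0.1972, 0.4614]].

Step 4 — quadratic form (x̄ - mu_0)^T · S^{-1} · (x̄ - mu_0):
  S^{-1} · (x̄ - mu_0) = (0.2642, 0.2121),
  (x̄ - mu_0)^T · [...] = (2.2)·(0.2642) + (1.4)·(0.2121) = 0.8781.

Step 5 — scale by n: T² = 5 · 0.8781 = 4.3907.

T² ≈ 4.3907


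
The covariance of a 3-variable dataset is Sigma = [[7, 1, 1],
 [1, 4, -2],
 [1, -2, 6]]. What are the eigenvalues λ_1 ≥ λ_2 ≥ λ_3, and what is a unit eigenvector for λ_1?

Step 1 — characteristic polynomial p(λ) = det(λI - Sigma) = λ³ - tr·λ² + c_1·λ - det, where tr = trace, c_1 = sum of the principal 2×2 minors, det = det(Sigma):
  tr = 7 + 4 + 6 = 17,
  c_1 = (7·4 - (1)²) + (7·6 - (1)²) + (4·6 - (-2)²) = 27 + 41 + 20 = 88,
  det = 7·(4·6 - (-2)²) - (1)·((1)·6 - (-2)·(1)) + (1)·((1)·(-2) - 4·(1)) = 7·(20) - (1)·(8) + (1)·(-6) = 126.
  So p(λ) = λ³ - 17λ² + 88λ - 126.
Step 2 — look for an integer root (rational root theorem: any rational root is an integer divisor of 126). Testing λ = 7:
  p(7) = 343 - 833 + 616 - 126 = 0  ✓
  Dividing out (λ - 7): p(λ) = (λ - 7)(λ² - 10λ + 18).
Step 3 — remaining eigenvalues from the quadratic λ² - 10λ + 18 = 0:
  Δ = 10² - 4·18 = 100 - 72 = 28,  λ = (10 ± √28)/2 = (10 ± 5.2915)/2 ≈ 7.6458 or 2.3542.
  Sorted: λ_1 = 7.6458,  λ_2 = 7,  λ_3 = 2.3542  (check: sum = 17 = tr ✓).

Step 4 — unit eigenvector for λ_1 ≈ 7.6458: v spans the null space of (Sigma - λ_1 I), whose rows are
  r_1 = (-0.6458, 1, 1),  r_2 = (1, -3.6458, -2),  r_3 = (1, -2, -1.6458).
  v is orthogonal to every row, so take v ∝ r_1 × r_2 = ((1)·(-2) - (1)·(-3.6458), (1)·(1) - (-0.6458)·(-2), (-0.6458)·(-3.6458) - (1)·(1)) ≈ (1.6458, -0.2915, 1.3542).
  Let u = (1.6458, -0.2915, 1.3542).
  ||u|| = √((1.6458)² + (-0.2915)² + (1.3542)²) = √(4.6275) ≈ 2.1512,  v_1 = u/||u|| ≈ (0.7651, -0.1355, 0.6295) (||v_1|| = 1).

λ_1 = 7.6458,  λ_2 = 7,  λ_3 = 2.3542;  v_1 ≈ (0.7651, -0.1355, 0.6295)


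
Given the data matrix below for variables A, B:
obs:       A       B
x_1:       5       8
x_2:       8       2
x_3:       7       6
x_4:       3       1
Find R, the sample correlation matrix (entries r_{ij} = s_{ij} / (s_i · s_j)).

Step 1 — column means:
  mean(A) = (5 + 8 + 7 + 3) / 4 = 23/4 = 5.75
  mean(B) = (8 + 2 + 6 + 1) / 4 = 17/4 = 4.25

Step 2 — sample variances and covariances s[i,j] = (1/(n-1)) · Σ_k (x_{k,i} - mean_i) · (x_{k,j} - mean_j), with n-1 = 3:
  s[A,A] = ((-0.75)·(-0.75) + (2.25)·(2.25) + (1.25)·(1.25) + (-2.75)·(-2.75)) / 3 = 14.75/3 = 4.9167
  s[A,B] = ((-0.75)·(3.75) + (2.25)·(-2.25) + (1.25)·(1.75) + (-2.75)·(-3.25)) / 3 = 3.25/3 = 1.0833
  s[B,B] = ((3.75)·(3.75) + (-2.25)·(-2.25) + (1.75)·(1.75) + (-3.25)·(-3.25)) / 3 = 32.75/3 = 10.9167
  Sample standard deviations s_i = √(s[i,i]):
  s(A) = √(4.9167) = 2.2174
  s(B) = √(10.9167) = 3.304

Step 3 — r_{ij} = s_{ij} / (s_i · s_j):
  r[A,A] = 1 (diagonal).
  r[A,B] = 1.0833 / (2.2174 · 3.304) = 1.0833 / 7.3262 = 0.1479
  r[B,B] = 1 (diagonal).

R is symmetric with unit diagonal. Assembling:

R = [[1, 0.1479],
 [0.1479, 1]]


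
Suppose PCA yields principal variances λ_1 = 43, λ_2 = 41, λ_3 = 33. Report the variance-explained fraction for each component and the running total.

Step 1 — total variance = trace(Sigma) = Σ λ_i = 43 + 41 + 33 = 117.

Step 2 — fraction explained by component i = λ_i / Σ λ:
  PC1: 43/117 = 0.3675
  PC2: 41/117 = 0.3504
  PC3: 33/117 = 0.2821

Step 3 — cumulative fraction after k components = (λ_1 + ... + λ_k) / Σ λ:
  k = 1: 43/117 = 0.3675
  k = 2: (43 + 41)/117 = 84/117 = 0.7179
  k = 3: (43 + 41 + 33)/117 = 117/117 = 1

Summary (fraction, with percent):

explained: PC1 0.3675 (36.75%), PC2 0.3504 (35.04%), PC3 0.2821 (28.21%);  cumulative: 0.3675, 0.7179, 1


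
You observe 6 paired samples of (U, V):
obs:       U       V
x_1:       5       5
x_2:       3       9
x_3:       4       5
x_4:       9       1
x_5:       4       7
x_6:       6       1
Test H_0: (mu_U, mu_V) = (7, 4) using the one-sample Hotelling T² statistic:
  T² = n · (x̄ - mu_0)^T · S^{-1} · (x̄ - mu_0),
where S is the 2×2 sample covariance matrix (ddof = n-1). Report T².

Step 1 — sample mean vector:
  mean(U) = (5 + 3 + 4 + 9 + 4 + 6) / 6 = 31/6 = 5.1667
  mean(V) = (5 + 9 + 5 + 1 + 7 + 1) / 6 = 28/6 = 4.6667
  x̄ = (5.1667, 4.6667),  deviation x̄ - mu_0 = (5.1667, 4.6667) - (7, 4) = (-1.8333, 0.6667).

Step 2 — sample covariance matrix, S[i,j] = (1/(n-1)) · Σ_k (x_{k,i} - mean_i) · (x_{k,j} - mean_j), divisor n-1 = 5:
  S[U,U] = ((-0.1667)·(-0.1667) + (-2.1667)·(-2.1667) + (-1.1667)·(-1.1667) + (3.8333)·(3.8333) + (-1.1667)·(-1.1667) + (0.8333)·(0.8333)) / 5 = 22.8333/5 = 4.5667
  S[U,V] = ((-0.1667)·(0.3333) + (-2.1667)·(4.3333) + (-1.1667)·(0.3333) + (3.8333)·(-3.6667) + (-1.1667)·(2.3333) + (0.8333)·(-3.6667)) / 5 = -29.6667/5 = -5.9333
  S[V,V] = ((0.3333)·(0.3333) + (4.3333)·(4.3333) + (0.3333)·(0.3333) + (-3.6667)·(-3.6667) + (2.3333)·(2.3333) + (-3.6667)·(-3.6667)) / 5 = 51.3333/5 = 10.2667
  S = [[4.5667, -5.9333],
 [-5.9333, 10.2667]].

Step 3 — invert S. det(S) = 4.5667·10.2667 - (-5.9333)² = 11.68.
  S^{-1} = (1/det) · [[d, -b], [-b, a]] = [[0.879, 0.508],
 [0.508, 0.391]].

Step 4 — quadratic form (x̄ - mu_0)^T · S^{-1} · (x̄ - mu_0):
  S^{-1} · (x̄ - mu_0) = (-1.2728, -0.6707),
  (x̄ - mu_0)^T · [...] = (-1.8333)·(-1.2728) + (0.6667)·(-0.6707) = 1.8864.

Step 5 — scale by n: T² = 6 · 1.8864 = 11.3185.

T² ≈ 11.3185


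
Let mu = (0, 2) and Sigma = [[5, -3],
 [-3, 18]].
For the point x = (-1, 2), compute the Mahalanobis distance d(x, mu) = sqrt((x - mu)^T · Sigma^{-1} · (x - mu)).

Step 1 — centre the observation: (x - mu) = (-1, 0).

Step 2 — invert Sigma. det(Sigma) = 5·18 - (-3)² = 81.
  Sigma^{-1} = (1/det) · [[d, -b], [-b, a]] = [[0.2222, 0.037],
 [0.037, 0.0617]].

Step 3 — form the quadratic (x - mu)^T · Sigma^{-1} · (x - mu):
  Sigma^{-1} · (x - mu) = (-0.2222, -0.037).
  (x - mu)^T · [Sigma^{-1} · (x - mu)] = (-1)·(-0.2222) + (0)·(-0.037) = 0.2222.

Step 4 — take square root: d = √(0.2222) ≈ 0.4714.

d(x, mu) = √(0.2222) ≈ 0.4714


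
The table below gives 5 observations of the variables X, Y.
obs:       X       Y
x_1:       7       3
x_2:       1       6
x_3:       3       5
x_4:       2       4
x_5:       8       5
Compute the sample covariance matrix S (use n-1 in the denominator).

Step 1 — column means:
  mean(X) = (7 + 1 + 3 + 2 + 8) / 5 = 21/5 = 4.2
  mean(Y) = (3 + 6 + 5 + 4 + 5) / 5 = 23/5 = 4.6

Step 2 — sample covariance S[i,j] = (1/(n-1)) · Σ_k (x_{k,i} - mean_i) · (x_{k,j} - mean_j), with n-1 = 4.
  S[X,X] = ((2.8)·(2.8) + (-3.2)·(-3.2) + (-1.2)·(-1.2) + (-2.2)·(-2.2) + (3.8)·(3.8)) / 4 = 38.8/4 = 9.7
  S[X,Y] = ((2.8)·(-1.6) + (-3.2)·(1.4) + (-1.2)·(0.4) + (-2.2)·(-0.6) + (3.8)·(0.4)) / 4 = -6.6/4 = -1.65
  S[Y,Y] = ((-1.6)·(-1.6) + (1.4)·(1.4) + (0.4)·(0.4) + (-0.6)·(-0.6) + (0.4)·(0.4)) / 4 = 5.2/4 = 1.3

S is symmetric (S[j,i] = S[i,j]). Assembling:

S = [[9.7, -1.65],
 [-1.65, 1.3]]


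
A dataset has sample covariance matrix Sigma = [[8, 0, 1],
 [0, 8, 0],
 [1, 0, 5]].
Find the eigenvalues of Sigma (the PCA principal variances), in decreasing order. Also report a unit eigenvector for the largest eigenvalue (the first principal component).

Step 1 — characteristic polynomial p(λ) = det(λI - Sigma) = λ³ - tr·λ² + c_1·λ - det, where tr = trace, c_1 = sum of the principal 2×2 minors, det = det(Sigma):
  tr = 8 + 8 + 5 = 21,
  c_1 = (8·8 - (0)²) + (8·5 - (1)²) + (8·5 - (0)²) = 64 + 39 + 40 = 143,
  det = 8·(8·5 - (0)²) - (0)·((0)·5 - (0)·(1)) + (1)·((0)·(0) - 8·(1)) = 8·(40) - (0)·(0) + (1)·(-8) = 312.
  So p(λ) = λ³ - 21λ² + 143λ - 312.
Step 2 — look for an integer root (rational root theorem: any rational root is an integer divisor of 312). Testing λ = 8:
  p(8) = 512 - 1344 + 1144 - 312 = 0  ✓
  Dividing out (λ - 8): p(λ) = (λ - 8)(λ² - 13λ + 39).
Step 3 — remaining eigenvalues from the quadratic λ² - 13λ + 39 = 0:
  Δ = 13² - 4·39 = 169 - 156 = 13,  λ = (13 ± √13)/2 = (13 ± 3.6056)/2 ≈ 8.3028 or 4.6972.
  Sorted: λ_1 = 8.3028,  λ_2 = 8,  λ_3 = 4.6972  (check: sum = 21 = tr ✓).

Step 4 — unit eigenvector for λ_1 ≈ 8.3028: v spans the null space of (Sigma - λ_1 I), whose rows are
  r_1 = (-0.3028, 0, 1),  r_2 = (0, -0.3028, 0),  r_3 = (1, 0, -3.3028).
  v is orthogonal to every row, so take v ∝ r_1 × r_2 = ((0)·(0) - (1)·(-0.3028), (1)·(0) - (-0.3028)·(0), (-0.3028)·(-0.3028) - (0)·(0)) ≈ (0.3028, 0, 0.0917).
  Let u = (0.3028, 0, 0.0917).
  ||u|| = √((0.3028)² + (0)² + (0.0917)²) = √(0.1001) ≈ 0.3163,  v_1 = u/||u|| ≈ (0.9571, 0, 0.2898) (||v_1|| = 1).

λ_1 = 8.3028,  λ_2 = 8,  λ_3 = 4.6972;  v_1 ≈ (0.9571, 0, 0.2898)


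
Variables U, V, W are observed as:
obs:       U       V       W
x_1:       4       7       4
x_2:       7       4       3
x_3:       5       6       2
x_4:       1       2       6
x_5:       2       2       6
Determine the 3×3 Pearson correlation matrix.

Step 1 — column means:
  mean(U) = (4 + 7 + 5 + 1 + 2) / 5 = 19/5 = 3.8
  mean(V) = (7 + 4 + 6 + 2 + 2) / 5 = 21/5 = 4.2
  mean(W) = (4 + 3 + 2 + 6 + 6) / 5 = 21/5 = 4.2

Step 2 — sample variances and covariances s[i,j] = (1/(n-1)) · Σ_k (x_{k,i} - mean_i) · (x_{k,j} - mean_j), with n-1 = 4:
  s[U,U] = ((0.2)·(0.2) + (3.2)·(3.2) + (1.2)·(1.2) + (-2.8)·(-2.8) + (-1.8)·(-1.8)) / 4 = 22.8/4 = 5.7
  s[U,V] = ((0.2)·(2.8) + (3.2)·(-0.2) + (1.2)·(1.8) + (-2.8)·(-2.2) + (-1.8)·(-2.2)) / 4 = 12.2/4 = 3.05
  s[U,W] = ((0.2)·(-0.2) + (3.2)·(-1.2) + (1.2)·(-2.2) + (-2.8)·(1.8) + (-1.8)·(1.8)) / 4 = -14.8/4 = -3.7
  s[V,V] = ((2.8)·(2.8) + (-0.2)·(-0.2) + (1.8)·(1.8) + (-2.2)·(-2.2) + (-2.2)·(-2.2)) / 4 = 20.8/4 = 5.2
  s[V,W] = ((2.8)·(-0.2) + (-0.2)·(-1.2) + (1.8)·(-2.2) + (-2.2)·(1.8) + (-2.2)·(1.8)) / 4 = -12.2/4 = -3.05
  s[W,W] = ((-0.2)·(-0.2) + (-1.2)·(-1.2) + (-2.2)·(-2.2) + (1.8)·(1.8) + (1.8)·(1.8)) / 4 = 12.8/4 = 3.2
  Sample standard deviations s_i = √(s[i,i]):
  s(U) = √(5.7) = 2.3875
  s(V) = √(5.2) = 2.2804
  s(W) = √(3.2) = 1.7889

Step 3 — r_{ij} = s_{ij} / (s_i · s_j):
  r[U,U] = 1 (diagonal).
  r[U,V] = 3.05 / (2.3875 · 2.2804) = 3.05 / 5.4443 = 0.5602
  r[U,W] = -3.7 / (2.3875 · 1.7889) = -3.7 / 4.2708 = -0.8663
  r[V,V] = 1 (diagonal).
  r[V,W] = -3.05 / (2.2804 · 1.7889) = -3.05 / 4.0792 = -0.7477
  r[W,W] = 1 (diagonal).

R is symmetric with unit diagonal. Assembling:

R = [[1, 0.5602, -0.8663],
 [0.5602, 1, -0.7477],
 [-0.8663, -0.7477, 1]]


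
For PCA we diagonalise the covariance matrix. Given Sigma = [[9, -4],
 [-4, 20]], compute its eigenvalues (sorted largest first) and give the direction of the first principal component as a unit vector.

Step 1 — characteristic polynomial of 2×2 Sigma:
  det(Sigma - λI) = λ² - trace · λ + det = 0.
  trace = 9 + 20 = 29, det = 9·20 - (-4)² = 164.
Step 2 — discriminant:
  Δ = trace² - 4·det = 841 - 656 = 185.
Step 3 — eigenvalues:
  λ = (trace ± √Δ)/2 = (29 ± 13.6015)/2,
  λ_1 = 21.3007,  λ_2 = 7.6993.

Step 4 — unit eigenvector for λ_1: solve (Sigma - λ_1 I)v = 0. First row:
  (9 - 21.3007)·v_x + (-4)·v_y = 0, i.e. (-12.3007)·v_x + (-4)·v_y = 0,
  so v ∝ (b, λ_1 - a) = (-4, 12.3007); multiply by -1 so the first entry is positive: u = (4, -12.3007).
  ||u|| = √((4)² + (-12.3007)²) = √(167.3081) ≈ 12.9348,
  v_1 = u/||u|| ≈ (0.3092, -0.951) (||v_1|| = 1).

λ_1 = 21.3007,  λ_2 = 7.6993;  v_1 ≈ (0.3092, -0.951)


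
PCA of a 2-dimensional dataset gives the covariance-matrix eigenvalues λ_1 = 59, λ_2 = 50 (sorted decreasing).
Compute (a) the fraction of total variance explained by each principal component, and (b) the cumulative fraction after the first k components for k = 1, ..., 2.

Step 1 — total variance = trace(Sigma) = Σ λ_i = 59 + 50 = 109.

Step 2 — fraction explained by component i = λ_i / Σ λ:
  PC1: 59/109 = 0.5413
  PC2: 50/109 = 0.4587

Step 3 — cumulative fraction after k components = (λ_1 + ... + λ_k) / Σ λ:
  k = 1: 59/109 = 0.5413
  k = 2: (59 + 50)/109 = 109/109 = 1

Summary (fraction, with percent):

explained: PC1 0.5413 (54.13%), PC2 0.4587 (45.87%);  cumulative: 0.5413, 1


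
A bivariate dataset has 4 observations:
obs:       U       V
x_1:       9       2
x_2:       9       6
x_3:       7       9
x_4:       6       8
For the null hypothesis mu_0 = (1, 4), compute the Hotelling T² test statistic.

Step 1 — sample mean vector:
  mean(U) = (9 + 9 + 7 + 6) / 4 = 31/4 = 7.75
  mean(V) = (2 + 6 + 9 + 8) / 4 = 25/4 = 6.25
  x̄ = (7.75, 6.25),  deviation x̄ - mu_0 = (7.75, 6.25) - (1, 4) = (6.75, 2.25).

Step 2 — sample covariance matrix, S[i,j] = (1/(n-1)) · Σ_k (x_{k,i} - mean_i) · (x_{k,j} - mean_j), divisor n-1 = 3:
  S[U,U] = ((1.25)·(1.25) + (1.25)·(1.25) + (-0.75)·(-0.75) + (-1.75)·(-1.75)) / 3 = 6.75/3 = 2.25
  S[U,V] = ((1.25)·(-4.25) + (1.25)·(-0.25) + (-0.75)·(2.75) + (-1.75)·(1.75)) / 3 = -10.75/3 = -3.5833
  S[V,V] = ((-4.25)·(-4.25) + (-0.25)·(-0.25) + (2.75)·(2.75) + (1.75)·(1.75)) / 3 = 28.75/3 = 9.5833
  S = [[2.25, -3.5833],
 [-3.5833, 9.5833]].

Step 3 — invert S. det(S) = 2.25·9.5833 - (-3.5833)² = 8.7222.
  S^{-1} = (1/det) · [[d, -b], [-b, a]] = [[1.0987, 0.4108],
 [0.4108, 0.258]].

Step 4 — quadratic form (x̄ - mu_0)^T · S^{-1} · (x̄ - mu_0):
  S^{-1} · (x̄ - mu_0) = (8.3408, 3.3535),
  (x̄ - mu_0)^T · [...] = (6.75)·(8.3408) + (2.25)·(3.3535) = 63.8455.

Step 5 — scale by n: T² = 4 · 63.8455 = 255.3822.

T² ≈ 255.3822


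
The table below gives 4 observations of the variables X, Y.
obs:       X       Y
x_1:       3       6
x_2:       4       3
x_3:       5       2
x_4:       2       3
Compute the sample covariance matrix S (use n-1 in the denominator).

Step 1 — column means:
  mean(X) = (3 + 4 + 5 + 2) / 4 = 14/4 = 3.5
  mean(Y) = (6 + 3 + 2 + 3) / 4 = 14/4 = 3.5

Step 2 — sample covariance S[i,j] = (1/(n-1)) · Σ_k (x_{k,i} - mean_i) · (x_{k,j} - mean_j), with n-1 = 3.
  S[X,X] = ((-0.5)·(-0.5) + (0.5)·(0.5) + (1.5)·(1.5) + (-1.5)·(-1.5)) / 3 = 5/3 = 1.6667
  S[X,Y] = ((-0.5)·(2.5) + (0.5)·(-0.5) + (1.5)·(-1.5) + (-1.5)·(-0.5)) / 3 = -3/3 = -1
  S[Y,Y] = ((2.5)·(2.5) + (-0.5)·(-0.5) + (-1.5)·(-1.5) + (-0.5)·(-0.5)) / 3 = 9/3 = 3

S is symmetric (S[j,i] = S[i,j]). Assembling:

S = [[1.6667, -1],
 [-1, 3]]


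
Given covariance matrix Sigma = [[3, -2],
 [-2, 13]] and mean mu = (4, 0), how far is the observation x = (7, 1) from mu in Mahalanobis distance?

Step 1 — centre the observation: (x - mu) = (3, 1).

Step 2 — invert Sigma. det(Sigma) = 3·13 - (-2)² = 35.
  Sigma^{-1} = (1/det) · [[d, -b], [-b, a]] = [[0.3714, 0.0571],
 [0.0571, 0.0857]].

Step 3 — form the quadratic (x - mu)^T · Sigma^{-1} · (x - mu):
  Sigma^{-1} · (x - mu) = (1.1714, 0.2571).
  (x - mu)^T · [Sigma^{-1} · (x - mu)] = (3)·(1.1714) + (1)·(0.2571) = 3.7714.

Step 4 — take square root: d = √(3.7714) ≈ 1.942.

d(x, mu) = √(3.7714) ≈ 1.942


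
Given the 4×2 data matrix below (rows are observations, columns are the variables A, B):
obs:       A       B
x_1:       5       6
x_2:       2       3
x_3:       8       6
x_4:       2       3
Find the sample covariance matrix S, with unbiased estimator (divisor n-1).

Step 1 — column means:
  mean(A) = (5 + 2 + 8 + 2) / 4 = 17/4 = 4.25
  mean(B) = (6 + 3 + 6 + 3) / 4 = 18/4 = 4.5

Step 2 — sample covariance S[i,j] = (1/(n-1)) · Σ_k (x_{k,i} - mean_i) · (x_{k,j} - mean_j), with n-1 = 3.
  S[A,A] = ((0.75)·(0.75) + (-2.25)·(-2.25) + (3.75)·(3.75) + (-2.25)·(-2.25)) / 3 = 24.75/3 = 8.25
  S[A,B] = ((0.75)·(1.5) + (-2.25)·(-1.5) + (3.75)·(1.5) + (-2.25)·(-1.5)) / 3 = 13.5/3 = 4.5
  S[B,B] = ((1.5)·(1.5) + (-1.5)·(-1.5) + (1.5)·(1.5) + (-1.5)·(-1.5)) / 3 = 9/3 = 3

S is symmetric (S[j,i] = S[i,j]). Assembling:

S = [[8.25, 4.5],
 [4.5, 3]]


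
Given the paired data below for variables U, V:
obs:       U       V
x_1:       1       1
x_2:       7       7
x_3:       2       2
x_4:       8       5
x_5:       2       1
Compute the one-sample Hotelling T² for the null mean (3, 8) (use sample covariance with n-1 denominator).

Step 1 — sample mean vector:
  mean(U) = (1 + 7 + 2 + 8 + 2) / 5 = 20/5 = 4
  mean(V) = (1 + 7 + 2 + 5 + 1) / 5 = 16/5 = 3.2
  x̄ = (4, 3.2),  deviation x̄ - mu_0 = (4, 3.2) - (3, 8) = (1, -4.8).

Step 2 — sample covariance matrix, S[i,j] = (1/(n-1)) · Σ_k (x_{k,i} - mean_i) · (x_{k,j} - mean_j), divisor n-1 = 4:
  S[U,U] = ((-3)·(-3) + (3)·(3) + (-2)·(-2) + (4)·(4) + (-2)·(-2)) / 4 = 42/4 = 10.5
  S[U,V] = ((-3)·(-2.2) + (3)·(3.8) + (-2)·(-1.2) + (4)·(1.8) + (-2)·(-2.2)) / 4 = 32/4 = 8
  S[V,V] = ((-2.2)·(-2.2) + (3.8)·(3.8) + (-1.2)·(-1.2) + (1.8)·(1.8) + (-2.2)·(-2.2)) / 4 = 28.8/4 = 7.2
  S = [[10.5, 8],
 [8, 7.2]].

Step 3 — invert S. det(S) = 10.5·7.2 - (8)² = 11.6.
  S^{-1} = (1/det) · [[d, -b], [-b, a]] = [[0.6207, -0.6897],
 [-0.6897, 0.9052]].

Step 4 — quadratic form (x̄ - mu_0)^T · S^{-1} · (x̄ - mu_0):
  S^{-1} · (x̄ - mu_0) = (3.931, -5.0345),
  (x̄ - mu_0)^T · [...] = (1)·(3.931) + (-4.8)·(-5.0345) = 28.0966.

Step 5 — scale by n: T² = 5 · 28.0966 = 140.4828.

T² ≈ 140.4828


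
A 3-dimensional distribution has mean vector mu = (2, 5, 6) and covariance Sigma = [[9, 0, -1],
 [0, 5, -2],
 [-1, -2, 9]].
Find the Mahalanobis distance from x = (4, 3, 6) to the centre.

Step 1 — centre the observation: (x - mu) = (2, -2, 0).

Step 2 — invert Sigma (cofactor / det for 3×3, or solve directly):
  Sigma^{-1} = [[0.1126, 0.0055, 0.0137],
 [0.0055, 0.2198, 0.0495],
 [0.0137, 0.0495, 0.1236]].

Step 3 — form the quadratic (x - mu)^T · Sigma^{-1} · (x - mu):
  Sigma^{-1} · (x - mu) = (0.2143, -0.4286, -0.0714).
  (x - mu)^T · [Sigma^{-1} · (x - mu)] = (2)·(0.2143) + (-2)·(-0.4286) + (0)·(-0.0714) = 1.2857.

Step 4 — take square root: d = √(1.2857) ≈ 1.1339.

d(x, mu) = √(1.2857) ≈ 1.1339


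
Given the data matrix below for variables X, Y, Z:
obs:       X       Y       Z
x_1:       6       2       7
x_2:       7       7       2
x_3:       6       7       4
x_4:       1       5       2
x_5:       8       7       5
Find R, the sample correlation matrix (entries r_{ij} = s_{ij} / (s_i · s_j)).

Step 1 — column means:
  mean(X) = (6 + 7 + 6 + 1 + 8) / 5 = 28/5 = 5.6
  mean(Y) = (2 + 7 + 7 + 5 + 7) / 5 = 28/5 = 5.6
  mean(Z) = (7 + 2 + 4 + 2 + 5) / 5 = 20/5 = 4

Step 2 — sample variances and covariances s[i,j] = (1/(n-1)) · Σ_k (x_{k,i} - mean_i) · (x_{k,j} - mean_j), with n-1 = 4:
  s[X,X] = ((0.4)·(0.4) + (1.4)·(1.4) + (0.4)·(0.4) + (-4.6)·(-4.6) + (2.4)·(2.4)) / 4 = 29.2/4 = 7.3
  s[X,Y] = ((0.4)·(-3.6) + (1.4)·(1.4) + (0.4)·(1.4) + (-4.6)·(-0.6) + (2.4)·(1.4)) / 4 = 7.2/4 = 1.8
  s[X,Z] = ((0.4)·(3) + (1.4)·(-2) + (0.4)·(0) + (-4.6)·(-2) + (2.4)·(1)) / 4 = 10/4 = 2.5
  s[Y,Y] = ((-3.6)·(-3.6) + (1.4)·(1.4) + (1.4)·(1.4) + (-0.6)·(-0.6) + (1.4)·(1.4)) / 4 = 19.2/4 = 4.8
  s[Y,Z] = ((-3.6)·(3) + (1.4)·(-2) + (1.4)·(0) + (-0.6)·(-2) + (1.4)·(1)) / 4 = -11/4 = -2.75
  s[Z,Z] = ((3)·(3) + (-2)·(-2) + (0)·(0) + (-2)·(-2) + (1)·(1)) / 4 = 18/4 = 4.5
  Sample standard deviations s_i = √(s[i,i]):
  s(X) = √(7.3) = 2.7019
  s(Y) = √(4.8) = 2.1909
  s(Z) = √(4.5) = 2.1213

Step 3 — r_{ij} = s_{ij} / (s_i · s_j):
  r[X,X] = 1 (diagonal).
  r[X,Y] = 1.8 / (2.7019 · 2.1909) = 1.8 / 5.9195 = 0.3041
  r[X,Z] = 2.5 / (2.7019 · 2.1213) = 2.5 / 5.7315 = 0.4362
  r[Y,Y] = 1 (diagonal).
  r[Y,Z] = -2.75 / (2.1909 · 2.1213) = -2.75 / 4.6476 = -0.5917
  r[Z,Z] = 1 (diagonal).

R is symmetric with unit diagonal. Assembling:

R = [[1, 0.3041, 0.4362],
 [0.3041, 1, -0.5917],
 [0.4362, -0.5917, 1]]


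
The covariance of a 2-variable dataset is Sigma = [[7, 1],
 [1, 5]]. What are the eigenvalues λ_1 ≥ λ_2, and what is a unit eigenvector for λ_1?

Step 1 — characteristic polynomial of 2×2 Sigma:
  det(Sigma - λI) = λ² - trace · λ + det = 0.
  trace = 7 + 5 = 12, det = 7·5 - (1)² = 34.
Step 2 — discriminant:
  Δ = trace² - 4·det = 144 - 136 = 8.
Step 3 — eigenvalues:
  λ = (trace ± √Δ)/2 = (12 ± 2.8284)/2,
  λ_1 = 7.4142,  λ_2 = 4.5858.

Step 4 — unit eigenvector for λ_1: solve (Sigma - λ_1 I)v = 0. First row:
  (7 - 7.4142)·v_x + (1)·v_y = 0, i.e. (-0.4142)·v_x + (1)·v_y = 0,
  so v ∝ (b, λ_1 - a) = (1, 0.4142) = u.
  ||u|| = √((1)² + (0.4142)²) = √(1.1716) ≈ 1.0824,
  v_1 = u/||u|| ≈ (0.9239, 0.3827) (||v_1|| = 1).

λ_1 = 7.4142,  λ_2 = 4.5858;  v_1 ≈ (0.9239, 0.3827)


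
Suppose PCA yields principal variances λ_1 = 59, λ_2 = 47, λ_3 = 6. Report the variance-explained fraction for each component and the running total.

Step 1 — total variance = trace(Sigma) = Σ λ_i = 59 + 47 + 6 = 112.

Step 2 — fraction explained by component i = λ_i / Σ λ:
  PC1: 59/112 = 0.5268
  PC2: 47/112 = 0.4196
  PC3: 6/112 = 0.0536

Step 3 — cumulative fraction after k components = (λ_1 + ... + λ_k) / Σ λ:
  k = 1: 59/112 = 0.5268
  k = 2: (59 + 47)/112 = 106/112 = 0.9464
  k = 3: (59 + 47 + 6)/112 = 112/112 = 1

Summary (fraction, with percent):

explained: PC1 0.5268 (52.68%), PC2 0.4196 (41.96%), PC3 0.0536 (5.36%);  cumulative: 0.5268, 0.9464, 1


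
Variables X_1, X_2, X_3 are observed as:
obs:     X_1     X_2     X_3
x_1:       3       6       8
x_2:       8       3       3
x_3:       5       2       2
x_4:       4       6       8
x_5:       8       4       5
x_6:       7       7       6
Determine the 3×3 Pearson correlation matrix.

Step 1 — column means:
  mean(X_1) = (3 + 8 + 5 + 4 + 8 + 7) / 6 = 35/6 = 5.8333
  mean(X_2) = (6 + 3 + 2 + 6 + 4 + 7) / 6 = 28/6 = 4.6667
  mean(X_3) = (8 + 3 + 2 + 8 + 5 + 6) / 6 = 32/6 = 5.3333

Step 2 — sample variances and covariances s[i,j] = (1/(n-1)) · Σ_k (x_{k,i} - mean_i) · (x_{k,j} - mean_j), with n-1 = 5:
  s[X_1,X_1] = ((-2.8333)·(-2.8333) + (2.1667)·(2.1667) + (-0.8333)·(-0.8333) + (-1.8333)·(-1.8333) + (2.1667)·(2.1667) + (1.1667)·(1.1667)) / 5 = 22.8333/5 = 4.5667
  s[X_1,X_2] = ((-2.8333)·(1.3333) + (2.1667)·(-1.6667) + (-0.8333)·(-2.6667) + (-1.8333)·(1.3333) + (2.1667)·(-0.6667) + (1.1667)·(2.3333)) / 5 = -6.3333/5 = -1.2667
  s[X_1,X_3] = ((-2.8333)·(2.6667) + (2.1667)·(-2.3333) + (-0.8333)·(-3.3333) + (-1.8333)·(2.6667) + (2.1667)·(-0.3333) + (1.1667)·(0.6667)) / 5 = -14.6667/5 = -2.9333
  s[X_2,X_2] = ((1.3333)·(1.3333) + (-1.6667)·(-1.6667) + (-2.6667)·(-2.6667) + (1.3333)·(1.3333) + (-0.6667)·(-0.6667) + (2.3333)·(2.3333)) / 5 = 19.3333/5 = 3.8667
  s[X_2,X_3] = ((1.3333)·(2.6667) + (-1.6667)·(-2.3333) + (-2.6667)·(-3.3333) + (1.3333)·(2.6667) + (-0.6667)·(-0.3333) + (2.3333)·(0.6667)) / 5 = 21.6667/5 = 4.3333
  s[X_3,X_3] = ((2.6667)·(2.6667) + (-2.3333)·(-2.3333) + (-3.3333)·(-3.3333) + (2.6667)·(2.6667) + (-0.3333)·(-0.3333) + (0.6667)·(0.6667)) / 5 = 31.3333/5 = 6.2667
  Sample standard deviations s_i = √(s[i,i]):
  s(X_1) = √(4.5667) = 2.137
  s(X_2) = √(3.8667) = 1.9664
  s(X_3) = √(6.2667) = 2.5033

Step 3 — r_{ij} = s_{ij} / (s_i · s_j):
  r[X_1,X_1] = 1 (diagonal).
  r[X_1,X_2] = -1.2667 / (2.137 · 1.9664) = -1.2667 / 4.2021 = -0.3014
  r[X_1,X_3] = -2.9333 / (2.137 · 2.5033) = -2.9333 / 5.3496 = -0.5483
  r[X_2,X_2] = 1 (diagonal).
  r[X_2,X_3] = 4.3333 / (1.9664 · 2.5033) = 4.3333 / 4.9225 = 0.8803
  r[X_3,X_3] = 1 (diagonal).

R is symmetric with unit diagonal. Assembling:

R = [[1, -0.3014, -0.5483],
 [-0.3014, 1, 0.8803],
 [-0.5483, 0.8803, 1]]


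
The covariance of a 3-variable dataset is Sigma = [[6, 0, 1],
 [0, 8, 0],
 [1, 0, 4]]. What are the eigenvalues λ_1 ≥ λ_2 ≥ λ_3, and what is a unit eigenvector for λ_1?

Step 1 — characteristic polynomial p(λ) = det(λI - Sigma) = λ³ - tr·λ² + c_1·λ - det, where tr = trace, c_1 = sum of the principal 2×2 minors, det = det(Sigma):
  tr = 6 + 8 + 4 = 18,
  c_1 = (6·8 - (0)²) + (6·4 - (1)²) + (8·4 - (0)²) = 48 + 23 + 32 = 103,
  det = 6·(8·4 - (0)²) - (0)·((0)·4 - (0)·(1)) + (1)·((0)·(0) - 8·(1)) = 6·(32) - (0)·(0) + (1)·(-8) = 184.
  So p(λ) = λ³ - 18λ² + 103λ - 184.
Step 2 — look for an integer root (rational root theorem: any rational root is an integer divisor of 184). Testing λ = 8:
  p(8) = 512 - 1152 + 824 - 184 = 0  ✓
  Dividing out (λ - 8): p(λ) = (λ - 8)(λ² - 10λ + 23).
Step 3 — remaining eigenvalues from the quadratic λ² - 10λ + 23 = 0:
  Δ = 10² - 4·23 = 100 - 92 = 8,  λ = (10 ± √8)/2 = (10 ± 2.8284)/2 ≈ 6.4142 or 3.5858.
  Sorted: λ_1 = 8,  λ_2 = 6.4142,  λ_3 = 3.5858  (check: sum = 18 = tr ✓).

Step 4 — unit eigenvector for λ_1 = 8: v spans the null space of (Sigma - λ_1 I), whose rows are
  r_1 = (-2, 0, 1),  r_2 = (0, 0, 0),  r_3 = (1, 0, -4).
  v is orthogonal to every row, so take v ∝ r_1 × r_3 = ((0)·(-4) - (1)·(0), (1)·(1) - (-2)·(-4), (-2)·(0) - (0)·(1)) = (0, -7, 0).
  Rescale (divide by 7; multiply by -1 so the first nonzero entry is positive): u = (0, 1, 0).
  ||u|| = √((0)² + (1)² + (0)²) = √(1) = 1,  v_1 = u/||u|| ≈ (0, 1, 0) (||v_1|| = 1).

λ_1 = 8,  λ_2 = 6.4142,  λ_3 = 3.5858;  v_1 ≈ (0, 1, 0)
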